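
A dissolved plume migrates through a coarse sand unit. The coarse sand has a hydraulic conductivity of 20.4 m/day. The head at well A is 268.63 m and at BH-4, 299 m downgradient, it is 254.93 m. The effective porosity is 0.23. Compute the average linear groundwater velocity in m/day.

4.06

Hydraulic gradient i = (268.63 − 254.93) / 299 = 13.7 / 299 = 0.04582.
Darcy flux q = K · i = 20.40 × 0.04582 = 0.9347 m/day.
Seepage velocity v = q / n_e = 0.9347 / 0.23 = 4.064 m/day.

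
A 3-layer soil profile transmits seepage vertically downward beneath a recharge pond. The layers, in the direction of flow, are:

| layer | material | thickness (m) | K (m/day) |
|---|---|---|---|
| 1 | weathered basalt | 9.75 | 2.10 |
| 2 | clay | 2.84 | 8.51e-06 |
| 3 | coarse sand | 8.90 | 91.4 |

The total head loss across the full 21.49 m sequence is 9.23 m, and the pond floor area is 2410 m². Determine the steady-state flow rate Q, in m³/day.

Flow is perpendicular to layering, so the layers act in series and the equivalent K is the thickness-weighted harmonic mean.
Total thickness L = 9.75 + 2.84 + 8.90 = 21.49 m.
Σ(b_i/K_i) = 9.75/2.10 + 2.84/8.51e-06 + 8.90/91.4 = 3.337e+05 d.
K_eq = L / Σ(b_i/K_i) = 21.49 / 3.337e+05 = 6.439e-05 m/day.
Q = K_eq · A · (Δh/L) = 6.439e-05 × 2410 × (9.23/21.49) = 0.06665 m³/day.

0.0667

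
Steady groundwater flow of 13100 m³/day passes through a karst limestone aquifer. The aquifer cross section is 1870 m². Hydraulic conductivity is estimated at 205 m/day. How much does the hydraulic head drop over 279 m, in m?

9.53

From Q = K·A·i, i = Q / (K·A) = 13100 / (205.0 × 1870) = 0.03417.
Head loss Δh = i · L = 0.03417 × 279 = 9.534 m.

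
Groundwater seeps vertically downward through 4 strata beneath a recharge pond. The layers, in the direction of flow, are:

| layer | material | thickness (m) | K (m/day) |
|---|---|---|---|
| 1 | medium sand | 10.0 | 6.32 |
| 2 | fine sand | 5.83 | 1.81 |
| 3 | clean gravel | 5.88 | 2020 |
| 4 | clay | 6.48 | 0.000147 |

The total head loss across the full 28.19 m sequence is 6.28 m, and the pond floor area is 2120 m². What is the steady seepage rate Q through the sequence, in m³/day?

0.302

Flow is perpendicular to layering, so the layers act in series and the equivalent K is the thickness-weighted harmonic mean.
Total thickness L = 10.0 + 5.83 + 5.88 + 6.48 = 28.19 m.
Σ(b_i/K_i) = 10.0/6.32 + 5.83/1.81 + 5.88/2020 + 6.48/0.000147 = 44086 d.
K_eq = L / Σ(b_i/K_i) = 28.19 / 44086 = 0.0006394 m/day.
Q = K_eq · A · (Δh/L) = 0.0006394 × 2120 × (6.28/28.19) = 0.3020 m³/day.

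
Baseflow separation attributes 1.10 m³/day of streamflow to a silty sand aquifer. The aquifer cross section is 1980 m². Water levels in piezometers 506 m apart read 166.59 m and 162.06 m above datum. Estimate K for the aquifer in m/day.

0.0621

Hydraulic gradient i = (166.59 − 162.06) / 506 = 4.53 / 506 = 0.008953.
From Q = K·A·i, K = Q / (A·i) = 1.10 / (1980 × 0.008953) = 0.06206 m/day.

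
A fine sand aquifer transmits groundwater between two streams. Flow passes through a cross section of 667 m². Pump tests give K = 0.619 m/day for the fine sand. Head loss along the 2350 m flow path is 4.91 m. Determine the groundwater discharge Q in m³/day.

0.863

Hydraulic gradient i = Δh / L = 4.91 / 2350 = 0.002089.
Darcy's law: Q = K · A · i = 0.6190 × 667.0 × 0.002089 = 0.8626 m³/day.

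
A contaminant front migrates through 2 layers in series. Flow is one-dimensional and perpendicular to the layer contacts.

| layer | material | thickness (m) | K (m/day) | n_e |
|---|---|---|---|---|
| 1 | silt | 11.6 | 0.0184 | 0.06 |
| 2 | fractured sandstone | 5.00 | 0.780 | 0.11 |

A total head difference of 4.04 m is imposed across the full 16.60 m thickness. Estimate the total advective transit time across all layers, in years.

With flow normal to the layers, continuity requires the same specific discharge q through every layer.
Σ(b_i/K_i) = 11.6/0.0184 + 5.00/0.780 = 636.8 d.
q = Δh / Σ(b_i/K_i) = 4.04 / 636.8 = 0.006344 m/day.
In each layer the seepage velocity is v_i = q/n_i, so the layer transit time is t_i = b_i·n_i / q:
  layer 1 (silt): t_1 = 11.6 × 0.06 / 0.006344 = 109.7 d
  layer 2 (fractured sandstone): t_2 = 5.00 × 0.11 / 0.006344 = 86.70 d
Total t = Σ t_i = 196.4 days = 0.5377 years.

0.538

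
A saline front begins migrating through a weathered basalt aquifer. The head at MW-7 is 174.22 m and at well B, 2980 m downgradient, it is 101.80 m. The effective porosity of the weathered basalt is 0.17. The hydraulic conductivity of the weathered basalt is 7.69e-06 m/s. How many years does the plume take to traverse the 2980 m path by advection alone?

Convert K: 7.69e-06 m/s × 86400 = 0.6644 m/day.
Hydraulic gradient i = (174.22 − 101.80) / 2980 = 72.42 / 2980 = 0.02430.
Darcy flux q = K · i = 0.6644 × 0.02430 = 0.01615 m/day.
Seepage velocity v = q / n_e = 0.01615 / 0.17 = 0.09498 m/day.
Travel time t = L / v = 2980 / 0.09498 = 31375 days = 85.90 years.

85.9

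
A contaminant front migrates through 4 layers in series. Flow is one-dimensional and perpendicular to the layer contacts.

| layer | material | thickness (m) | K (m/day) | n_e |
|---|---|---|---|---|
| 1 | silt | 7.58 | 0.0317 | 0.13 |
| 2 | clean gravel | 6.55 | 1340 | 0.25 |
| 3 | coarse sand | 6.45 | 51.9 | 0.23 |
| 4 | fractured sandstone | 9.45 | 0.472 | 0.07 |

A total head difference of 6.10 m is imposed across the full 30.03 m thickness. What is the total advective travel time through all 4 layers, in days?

With flow normal to the layers, continuity requires the same specific discharge q through every layer.
Σ(b_i/K_i) = 7.58/0.0317 + 6.55/1340 + 6.45/51.9 + 9.45/0.472 = 259.3 d.
q = Δh / Σ(b_i/K_i) = 6.10 / 259.3 = 0.02353 m/day.
In each layer the seepage velocity is v_i = q/n_i, so the layer transit time is t_i = b_i·n_i / q:
  layer 1 (silt): t_1 = 7.58 × 0.13 / 0.02353 = 41.88 d
  layer 2 (clean gravel): t_2 = 6.55 × 0.25 / 0.02353 = 69.60 d
  layer 3 (coarse sand): t_3 = 6.45 × 0.23 / 0.02353 = 63.05 d
  layer 4 (fractured sandstone): t_4 = 9.45 × 0.07 / 0.02353 = 28.12 d
Total t = Σ t_i = 202.6 days.

203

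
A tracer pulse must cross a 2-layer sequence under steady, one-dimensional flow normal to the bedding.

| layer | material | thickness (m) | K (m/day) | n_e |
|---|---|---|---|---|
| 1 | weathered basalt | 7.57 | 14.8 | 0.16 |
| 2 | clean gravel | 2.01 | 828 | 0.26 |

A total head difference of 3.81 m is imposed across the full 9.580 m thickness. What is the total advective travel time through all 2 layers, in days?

With flow normal to the layers, continuity requires the same specific discharge q through every layer.
Σ(b_i/K_i) = 7.57/14.8 + 2.01/828 = 0.5139 d.
q = Δh / Σ(b_i/K_i) = 3.81 / 0.5139 = 7.414 m/day.
In each layer the seepage velocity is v_i = q/n_i, so the layer transit time is t_i = b_i·n_i / q:
  layer 1 (weathered basalt): t_1 = 7.57 × 0.16 / 7.414 = 0.1634 d
  layer 2 (clean gravel): t_2 = 2.01 × 0.26 / 7.414 = 0.07049 d
Total t = Σ t_i = 0.2339 days.

0.234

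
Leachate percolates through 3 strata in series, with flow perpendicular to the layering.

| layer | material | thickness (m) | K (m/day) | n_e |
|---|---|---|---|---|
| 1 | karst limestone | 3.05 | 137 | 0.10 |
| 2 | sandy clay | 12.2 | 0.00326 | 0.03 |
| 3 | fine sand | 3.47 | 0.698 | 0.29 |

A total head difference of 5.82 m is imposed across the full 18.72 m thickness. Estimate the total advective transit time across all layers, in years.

2.96

With flow normal to the layers, continuity requires the same specific discharge q through every layer.
Σ(b_i/K_i) = 3.05/137 + 12.2/0.00326 + 3.47/0.698 = 3747 d.
q = Δh / Σ(b_i/K_i) = 5.82 / 3747 = 0.001553 m/day.
In each layer the seepage velocity is v_i = q/n_i, so the layer transit time is t_i = b_i·n_i / q:
  layer 1 (karst limestone): t_1 = 3.05 × 0.10 / 0.001553 = 196.4 d
  layer 2 (sandy clay): t_2 = 12.2 × 0.03 / 0.001553 = 235.7 d
  layer 3 (fine sand): t_3 = 3.47 × 0.29 / 0.001553 = 647.9 d
Total t = Σ t_i = 1080 days = 2.957 years.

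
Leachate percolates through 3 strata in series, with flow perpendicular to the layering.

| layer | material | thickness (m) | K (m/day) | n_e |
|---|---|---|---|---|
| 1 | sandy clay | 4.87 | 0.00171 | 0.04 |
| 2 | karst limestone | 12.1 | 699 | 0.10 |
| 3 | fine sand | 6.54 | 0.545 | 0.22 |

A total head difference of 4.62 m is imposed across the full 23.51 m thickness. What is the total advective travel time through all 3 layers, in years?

With flow normal to the layers, continuity requires the same specific discharge q through every layer.
Σ(b_i/K_i) = 4.87/0.00171 + 12.1/699 + 6.54/0.545 = 2860 d.
q = Δh / Σ(b_i/K_i) = 4.62 / 2860 = 0.001615 m/day.
In each layer the seepage velocity is v_i = q/n_i, so the layer transit time is t_i = b_i·n_i / q:
  layer 1 (sandy clay): t_1 = 4.87 × 0.04 / 0.001615 = 120.6 d
  layer 2 (karst limestone): t_2 = 12.1 × 0.10 / 0.001615 = 749.0 d
  layer 3 (fine sand): t_3 = 6.54 × 0.22 / 0.001615 = 890.7 d
Total t = Σ t_i = 1760 days = 4.819 years.

4.82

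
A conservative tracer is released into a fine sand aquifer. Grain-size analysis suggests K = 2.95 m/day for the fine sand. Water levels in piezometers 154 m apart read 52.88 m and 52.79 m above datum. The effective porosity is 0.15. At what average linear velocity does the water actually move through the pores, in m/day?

0.0115

Hydraulic gradient i = (52.88 − 52.79) / 154 = 0.09 / 154 = 0.0005844.
Darcy flux q = K · i = 2.950 × 0.0005844 = 0.001724 m/day.
Seepage velocity v = q / n_e = 0.001724 / 0.15 = 0.01149 m/day.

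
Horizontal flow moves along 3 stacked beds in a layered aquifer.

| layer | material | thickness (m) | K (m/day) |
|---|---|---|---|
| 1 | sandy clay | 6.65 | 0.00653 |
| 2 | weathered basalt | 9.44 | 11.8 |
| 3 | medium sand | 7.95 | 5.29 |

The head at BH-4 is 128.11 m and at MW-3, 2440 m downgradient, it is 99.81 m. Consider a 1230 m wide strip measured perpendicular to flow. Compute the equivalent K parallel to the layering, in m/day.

6.38

Flow is parallel to layering, so each bed carries its own Darcy discharge and the transmissivities add.
Σ(K_i·b_i) = 0.00653×6.65 + 11.8×9.44 + 5.29×7.95 = 153.5 m²/day.
Total thickness b = 24.04 m, so K_eq = Σ(K_i·b_i)/b = 6.385 m/day.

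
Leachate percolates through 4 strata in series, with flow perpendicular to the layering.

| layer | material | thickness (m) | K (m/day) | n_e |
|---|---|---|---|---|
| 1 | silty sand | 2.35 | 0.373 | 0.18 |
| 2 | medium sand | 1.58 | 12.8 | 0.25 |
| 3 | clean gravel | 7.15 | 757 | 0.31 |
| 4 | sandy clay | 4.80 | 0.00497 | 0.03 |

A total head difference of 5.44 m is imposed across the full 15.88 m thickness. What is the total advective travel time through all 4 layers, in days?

568

With flow normal to the layers, continuity requires the same specific discharge q through every layer.
Σ(b_i/K_i) = 2.35/0.373 + 1.58/12.8 + 7.15/757 + 4.80/0.00497 = 972.2 d.
q = Δh / Σ(b_i/K_i) = 5.44 / 972.2 = 0.005595 m/day.
In each layer the seepage velocity is v_i = q/n_i, so the layer transit time is t_i = b_i·n_i / q:
  layer 1 (silty sand): t_1 = 2.35 × 0.18 / 0.005595 = 75.60 d
  layer 2 (medium sand): t_2 = 1.58 × 0.25 / 0.005595 = 70.59 d
  layer 3 (clean gravel): t_3 = 7.15 × 0.31 / 0.005595 = 396.1 d
  layer 4 (sandy clay): t_4 = 4.80 × 0.03 / 0.005595 = 25.74 d
Total t = Σ t_i = 568.1 days.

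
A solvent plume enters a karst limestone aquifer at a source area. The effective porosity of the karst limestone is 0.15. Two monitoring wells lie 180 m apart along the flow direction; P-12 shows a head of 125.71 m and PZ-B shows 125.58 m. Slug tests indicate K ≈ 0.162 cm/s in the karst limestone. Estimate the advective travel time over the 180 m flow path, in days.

267

Convert K: 0.162 cm/s × 864 = 140.0 m/day.
Hydraulic gradient i = (125.71 − 125.58) / 180 = 0.13 / 180 = 0.0007222.
Darcy flux q = K · i = 140.0 × 0.0007222 = 0.1011 m/day.
Seepage velocity v = q / n_e = 0.1011 / 0.15 = 0.6739 m/day.
Travel time t = L / v = 180 / 0.6739 = 267.1 days.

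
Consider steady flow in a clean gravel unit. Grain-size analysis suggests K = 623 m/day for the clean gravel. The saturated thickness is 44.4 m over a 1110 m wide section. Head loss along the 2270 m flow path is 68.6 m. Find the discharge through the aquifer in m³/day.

928000

Cross-sectional area A = 1110 × 44.4 = 49284 m².
Hydraulic gradient i = Δh / L = 68.6 / 2270 = 0.03022.
Darcy's law: Q = K · A · i = 623.0 × 49284 × 0.03022 = 9.279e+05 m³/day.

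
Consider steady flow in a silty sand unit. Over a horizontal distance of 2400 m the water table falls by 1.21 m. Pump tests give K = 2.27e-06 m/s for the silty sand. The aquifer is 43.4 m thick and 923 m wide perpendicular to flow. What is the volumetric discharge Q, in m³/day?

3.96

Convert K: 2.27e-06 m/s × 86400 = 0.1961 m/day.
Cross-sectional area A = 923 × 43.4 = 40058 m².
Hydraulic gradient i = Δh / L = 1.21 / 2400 = 0.0005042.
Darcy's law: Q = K · A · i = 0.1961 × 40058 × 0.0005042 = 3.961 m³/day.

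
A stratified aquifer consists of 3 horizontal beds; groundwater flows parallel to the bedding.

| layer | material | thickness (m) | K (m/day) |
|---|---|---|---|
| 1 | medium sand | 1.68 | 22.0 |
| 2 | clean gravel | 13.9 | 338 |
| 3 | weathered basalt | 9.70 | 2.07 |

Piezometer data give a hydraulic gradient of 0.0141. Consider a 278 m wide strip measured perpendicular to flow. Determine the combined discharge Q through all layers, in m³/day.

18600

Flow is parallel to layering, so each bed carries its own Darcy discharge and the transmissivities add.
Σ(K_i·b_i) = 22.0×1.68 + 338×13.9 + 2.07×9.70 = 4755 m²/day.
Hydraulic gradient i = 0.0141.
Q = Σ(K_i·b_i) · W · i = 4755 × 278 × 0.01410 = 18640 m³/day.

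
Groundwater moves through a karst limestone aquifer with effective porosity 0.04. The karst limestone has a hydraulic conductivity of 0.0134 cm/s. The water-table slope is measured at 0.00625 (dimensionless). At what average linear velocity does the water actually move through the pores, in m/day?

1.81

Convert K: 0.0134 cm/s × 864 = 11.58 m/day.
Hydraulic gradient i = 0.00625.
Darcy flux q = K · i = 11.58 × 0.006250 = 0.07236 m/day.
Seepage velocity v = q / n_e = 0.07236 / 0.04 = 1.809 m/day.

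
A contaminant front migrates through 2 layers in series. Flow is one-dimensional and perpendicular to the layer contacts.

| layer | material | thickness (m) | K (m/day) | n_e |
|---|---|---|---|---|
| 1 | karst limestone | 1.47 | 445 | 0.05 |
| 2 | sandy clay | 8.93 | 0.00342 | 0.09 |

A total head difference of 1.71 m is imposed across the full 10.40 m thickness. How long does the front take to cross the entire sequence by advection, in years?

With flow normal to the layers, continuity requires the same specific discharge q through every layer.
Σ(b_i/K_i) = 1.47/445 + 8.93/0.00342 = 2611 d.
q = Δh / Σ(b_i/K_i) = 1.71 / 2611 = 0.0006549 m/day.
In each layer the seepage velocity is v_i = q/n_i, so the layer transit time is t_i = b_i·n_i / q:
  layer 1 (karst limestone): t_1 = 1.47 × 0.05 / 0.0006549 = 112.2 d
  layer 2 (sandy clay): t_2 = 8.93 × 0.09 / 0.0006549 = 1227 d
Total t = Σ t_i = 1339 days = 3.667 years.

3.67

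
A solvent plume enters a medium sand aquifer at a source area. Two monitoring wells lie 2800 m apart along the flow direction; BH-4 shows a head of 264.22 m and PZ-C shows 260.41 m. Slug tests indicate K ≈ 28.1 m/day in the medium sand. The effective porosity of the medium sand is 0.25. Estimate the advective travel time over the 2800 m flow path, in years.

Hydraulic gradient i = (264.22 − 260.41) / 2800 = 3.81 / 2800 = 0.001361.
Darcy flux q = K · i = 28.10 × 0.001361 = 0.03824 m/day.
Seepage velocity v = q / n_e = 0.03824 / 0.25 = 0.1529 m/day.
Travel time t = L / v = 2800 / 0.1529 = 18307 days = 50.12 years.

50.1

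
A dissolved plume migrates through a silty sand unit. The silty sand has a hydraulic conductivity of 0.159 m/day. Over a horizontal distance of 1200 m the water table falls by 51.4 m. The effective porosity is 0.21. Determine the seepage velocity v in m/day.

Hydraulic gradient i = Δh / L = 51.4 / 1200 = 0.04283.
Darcy flux q = K · i = 0.1590 × 0.04283 = 0.006811 m/day.
Seepage velocity v = q / n_e = 0.006811 / 0.21 = 0.03243 m/day.

0.0324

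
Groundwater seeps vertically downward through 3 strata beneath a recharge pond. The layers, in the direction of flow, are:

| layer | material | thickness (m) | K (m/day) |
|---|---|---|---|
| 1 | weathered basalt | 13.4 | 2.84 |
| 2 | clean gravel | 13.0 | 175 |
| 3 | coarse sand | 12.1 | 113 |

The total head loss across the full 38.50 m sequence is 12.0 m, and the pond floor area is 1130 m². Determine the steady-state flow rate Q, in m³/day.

Flow is perpendicular to layering, so the layers act in series and the equivalent K is the thickness-weighted harmonic mean.
Total thickness L = 13.4 + 13.0 + 12.1 = 38.50 m.
Σ(b_i/K_i) = 13.4/2.84 + 13.0/175 + 12.1/113 = 4.900 d.
K_eq = L / Σ(b_i/K_i) = 38.50 / 4.900 = 7.858 m/day.
Q = K_eq · A · (Δh/L) = 7.858 × 1130 × (12.0/38.50) = 2768 m³/day.

2770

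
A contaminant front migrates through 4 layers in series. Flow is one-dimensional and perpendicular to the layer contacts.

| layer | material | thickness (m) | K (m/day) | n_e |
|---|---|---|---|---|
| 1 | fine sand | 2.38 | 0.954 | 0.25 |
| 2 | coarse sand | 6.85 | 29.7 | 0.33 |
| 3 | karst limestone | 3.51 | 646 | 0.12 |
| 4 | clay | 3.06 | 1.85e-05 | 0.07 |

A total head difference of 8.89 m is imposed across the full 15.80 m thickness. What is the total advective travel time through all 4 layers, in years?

With flow normal to the layers, continuity requires the same specific discharge q through every layer.
Σ(b_i/K_i) = 2.38/0.954 + 6.85/29.7 + 3.51/646 + 3.06/1.85e-05 = 1.654e+05 d.
q = Δh / Σ(b_i/K_i) = 8.89 / 1.654e+05 = 5.375e-05 m/day.
In each layer the seepage velocity is v_i = q/n_i, so the layer transit time is t_i = b_i·n_i / q:
  layer 1 (fine sand): t_1 = 2.38 × 0.25 / 5.375e-05 = 11071 d
  layer 2 (coarse sand): t_2 = 6.85 × 0.33 / 5.375e-05 = 42059 d
  layer 3 (karst limestone): t_3 = 3.51 × 0.12 / 5.375e-05 = 7837 d
  layer 4 (clay): t_4 = 3.06 × 0.07 / 5.375e-05 = 3985 d
Total t = Σ t_i = 64952 days = 177.8 years.

178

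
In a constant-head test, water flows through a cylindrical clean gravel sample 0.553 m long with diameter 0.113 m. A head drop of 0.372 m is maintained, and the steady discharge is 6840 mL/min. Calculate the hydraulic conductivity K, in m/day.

1460

Cross-sectional area A = π·(d/2)² = π × (0.113/2)² = 0.01003 m².
Convert discharge: 6840 mL/min = 0.0001140 m³/s.
Darcy's law rearranged: K = Q·L / (A·Δh) = 0.0001140 × 0.553 / (0.01003 × 0.372) = 0.01690 m/s = 1460 m/day.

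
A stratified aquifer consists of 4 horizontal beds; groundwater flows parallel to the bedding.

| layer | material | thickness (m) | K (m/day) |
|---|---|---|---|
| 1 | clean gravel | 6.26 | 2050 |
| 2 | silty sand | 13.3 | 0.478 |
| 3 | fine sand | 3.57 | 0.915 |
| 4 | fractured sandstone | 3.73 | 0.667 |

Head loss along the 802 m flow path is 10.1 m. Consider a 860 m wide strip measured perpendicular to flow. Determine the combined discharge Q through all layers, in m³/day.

139000

Flow is parallel to layering, so each bed carries its own Darcy discharge and the transmissivities add.
Σ(K_i·b_i) = 2050×6.26 + 0.478×13.3 + 0.915×3.57 + 0.667×3.73 = 12845 m²/day.
Hydraulic gradient i = Δh / L = 10.1 / 802 = 0.01259.
Q = Σ(K_i·b_i) · W · i = 12845 × 860 × 0.01259 = 1.391e+05 m³/day.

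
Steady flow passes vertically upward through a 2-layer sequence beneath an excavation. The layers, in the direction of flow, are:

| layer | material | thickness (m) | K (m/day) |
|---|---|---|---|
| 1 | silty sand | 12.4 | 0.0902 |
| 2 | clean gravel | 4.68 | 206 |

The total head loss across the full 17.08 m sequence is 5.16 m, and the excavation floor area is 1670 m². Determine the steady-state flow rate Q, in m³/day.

62.7

Flow is perpendicular to layering, so the layers act in series and the equivalent K is the thickness-weighted harmonic mean.
Total thickness L = 12.4 + 4.68 = 17.08 m.
Σ(b_i/K_i) = 12.4/0.0902 + 4.68/206 = 137.5 d.
K_eq = L / Σ(b_i/K_i) = 17.08 / 137.5 = 0.1242 m/day.
Q = K_eq · A · (Δh/L) = 0.1242 × 1670 × (5.16/17.08) = 62.67 m³/day.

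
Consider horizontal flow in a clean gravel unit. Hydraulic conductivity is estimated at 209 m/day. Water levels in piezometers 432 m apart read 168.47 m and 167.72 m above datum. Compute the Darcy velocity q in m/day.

Hydraulic gradient i = (168.47 − 167.72) / 432 = 0.75 / 432 = 0.001736.
Specific discharge q = K · i = 209.0 × 0.001736 = 0.3628 m/day.

0.363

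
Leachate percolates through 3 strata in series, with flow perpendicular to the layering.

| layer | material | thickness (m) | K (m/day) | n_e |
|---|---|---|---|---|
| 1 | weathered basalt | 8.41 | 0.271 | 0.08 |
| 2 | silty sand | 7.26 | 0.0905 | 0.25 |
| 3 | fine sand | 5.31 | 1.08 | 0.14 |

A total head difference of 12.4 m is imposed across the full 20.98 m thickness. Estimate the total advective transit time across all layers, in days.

With flow normal to the layers, continuity requires the same specific discharge q through every layer.
Σ(b_i/K_i) = 8.41/0.271 + 7.26/0.0905 + 5.31/1.08 = 116.2 d.
q = Δh / Σ(b_i/K_i) = 12.4 / 116.2 = 0.1067 m/day.
In each layer the seepage velocity is v_i = q/n_i, so the layer transit time is t_i = b_i·n_i / q:
  layer 1 (weathered basalt): t_1 = 8.41 × 0.08 / 0.1067 = 6.303 d
  layer 2 (silty sand): t_2 = 7.26 × 0.25 / 0.1067 = 17.00 d
  layer 3 (fine sand): t_3 = 5.31 × 0.14 / 0.1067 = 6.965 d
Total t = Σ t_i = 30.27 days.

30.3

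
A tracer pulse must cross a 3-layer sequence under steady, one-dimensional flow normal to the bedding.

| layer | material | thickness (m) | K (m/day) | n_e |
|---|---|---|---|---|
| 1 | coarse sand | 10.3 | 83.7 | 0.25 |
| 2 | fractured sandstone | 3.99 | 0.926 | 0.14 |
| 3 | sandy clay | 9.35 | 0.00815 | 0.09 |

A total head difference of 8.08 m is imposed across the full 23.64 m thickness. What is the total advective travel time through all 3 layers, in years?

With flow normal to the layers, continuity requires the same specific discharge q through every layer.
Σ(b_i/K_i) = 10.3/83.7 + 3.99/0.926 + 9.35/0.00815 = 1152 d.
q = Δh / Σ(b_i/K_i) = 8.08 / 1152 = 0.007016 m/day.
In each layer the seepage velocity is v_i = q/n_i, so the layer transit time is t_i = b_i·n_i / q:
  layer 1 (coarse sand): t_1 = 10.3 × 0.25 / 0.007016 = 367.0 d
  layer 2 (fractured sandstone): t_2 = 3.99 × 0.14 / 0.007016 = 79.62 d
  layer 3 (sandy clay): t_3 = 9.35 × 0.09 / 0.007016 = 119.9 d
Total t = Σ t_i = 566.6 days = 1.551 years.

1.55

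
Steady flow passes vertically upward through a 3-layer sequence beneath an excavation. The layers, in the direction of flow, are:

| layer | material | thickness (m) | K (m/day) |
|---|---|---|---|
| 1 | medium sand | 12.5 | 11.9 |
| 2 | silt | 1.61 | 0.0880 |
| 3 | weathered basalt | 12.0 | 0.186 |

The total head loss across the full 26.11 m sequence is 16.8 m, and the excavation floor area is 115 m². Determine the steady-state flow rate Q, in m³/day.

Flow is perpendicular to layering, so the layers act in series and the equivalent K is the thickness-weighted harmonic mean.
Total thickness L = 12.5 + 1.61 + 12.0 = 26.11 m.
Σ(b_i/K_i) = 12.5/11.9 + 1.61/0.0880 + 12.0/0.186 = 83.86 d.
K_eq = L / Σ(b_i/K_i) = 26.11 / 83.86 = 0.3113 m/day.
Q = K_eq · A · (Δh/L) = 0.3113 × 115 × (16.8/26.11) = 23.04 m³/day.

23.0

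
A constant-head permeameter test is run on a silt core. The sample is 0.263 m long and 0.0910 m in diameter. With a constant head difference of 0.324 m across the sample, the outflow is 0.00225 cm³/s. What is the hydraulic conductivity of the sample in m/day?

Cross-sectional area A = π·(d/2)² = π × (0.0910/2)² = 0.006504 m².
Convert discharge: 0.00225 cm³/s = 2.250e-09 m³/s.
Darcy's law rearranged: K = Q·L / (A·Δh) = 2.250e-09 × 0.263 / (0.006504 × 0.324) = 2.808e-07 m/s = 0.02426 m/day.

0.0243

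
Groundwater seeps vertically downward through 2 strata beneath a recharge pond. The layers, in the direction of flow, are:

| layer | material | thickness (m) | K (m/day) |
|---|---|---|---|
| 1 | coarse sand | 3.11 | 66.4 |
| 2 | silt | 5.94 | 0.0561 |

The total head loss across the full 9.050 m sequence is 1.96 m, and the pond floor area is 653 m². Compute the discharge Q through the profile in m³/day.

12.1

Flow is perpendicular to layering, so the layers act in series and the equivalent K is the thickness-weighted harmonic mean.
Total thickness L = 3.11 + 5.94 = 9.050 m.
Σ(b_i/K_i) = 3.11/66.4 + 5.94/0.0561 = 105.9 d.
K_eq = L / Σ(b_i/K_i) = 9.050 / 105.9 = 0.08543 m/day.
Q = K_eq · A · (Δh/L) = 0.08543 × 653 × (1.96/9.050) = 12.08 m³/day.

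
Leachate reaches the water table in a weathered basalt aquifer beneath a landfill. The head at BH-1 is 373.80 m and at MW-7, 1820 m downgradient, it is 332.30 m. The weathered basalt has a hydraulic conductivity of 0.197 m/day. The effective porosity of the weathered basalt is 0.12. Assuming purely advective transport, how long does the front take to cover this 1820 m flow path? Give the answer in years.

133

Hydraulic gradient i = (373.80 − 332.30) / 1820 = 41.5 / 1820 = 0.02280.
Darcy flux q = K · i = 0.1970 × 0.02280 = 0.004492 m/day.
Seepage velocity v = q / n_e = 0.004492 / 0.12 = 0.03743 m/day.
Travel time t = L / v = 1820 / 0.03743 = 48619 days = 133.1 years.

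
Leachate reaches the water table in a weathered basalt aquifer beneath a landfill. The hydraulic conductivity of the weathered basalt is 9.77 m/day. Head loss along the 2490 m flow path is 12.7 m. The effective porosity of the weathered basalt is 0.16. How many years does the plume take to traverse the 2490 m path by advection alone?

Hydraulic gradient i = Δh / L = 12.7 / 2490 = 0.005100.
Darcy flux q = K · i = 9.770 × 0.005100 = 0.04983 m/day.
Seepage velocity v = q / n_e = 0.04983 / 0.16 = 0.3114 m/day.
Travel time t = L / v = 2490 / 0.3114 = 7995 days = 21.89 years.

21.9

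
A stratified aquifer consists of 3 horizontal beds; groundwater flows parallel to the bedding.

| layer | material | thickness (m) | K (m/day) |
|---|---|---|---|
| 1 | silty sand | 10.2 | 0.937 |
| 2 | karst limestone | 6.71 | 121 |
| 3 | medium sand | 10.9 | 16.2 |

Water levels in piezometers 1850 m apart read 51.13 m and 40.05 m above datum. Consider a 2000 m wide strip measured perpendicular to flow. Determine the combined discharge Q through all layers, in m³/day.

Flow is parallel to layering, so each bed carries its own Darcy discharge and the transmissivities add.
Σ(K_i·b_i) = 0.937×10.2 + 121×6.71 + 16.2×10.9 = 998.0 m²/day.
Hydraulic gradient i = (51.13 − 40.05) / 1850 = 11.08 / 1850 = 0.005989.
Q = Σ(K_i·b_i) · W · i = 998.0 × 2000 × 0.005989 = 11955 m³/day.

12000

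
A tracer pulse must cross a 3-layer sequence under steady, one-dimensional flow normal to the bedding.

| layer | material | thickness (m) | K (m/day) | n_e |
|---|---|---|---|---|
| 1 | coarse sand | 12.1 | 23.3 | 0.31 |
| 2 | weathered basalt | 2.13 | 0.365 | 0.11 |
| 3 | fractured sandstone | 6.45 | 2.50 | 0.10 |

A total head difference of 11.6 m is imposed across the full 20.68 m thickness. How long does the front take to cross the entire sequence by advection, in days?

With flow normal to the layers, continuity requires the same specific discharge q through every layer.
Σ(b_i/K_i) = 12.1/23.3 + 2.13/0.365 + 6.45/2.50 = 8.935 d.
q = Δh / Σ(b_i/K_i) = 11.6 / 8.935 = 1.298 m/day.
In each layer the seepage velocity is v_i = q/n_i, so the layer transit time is t_i = b_i·n_i / q:
  layer 1 (coarse sand): t_1 = 12.1 × 0.31 / 1.298 = 2.889 d
  layer 2 (weathered basalt): t_2 = 2.13 × 0.11 / 1.298 = 0.1805 d
  layer 3 (fractured sandstone): t_3 = 6.45 × 0.10 / 1.298 = 0.4968 d
Total t = Σ t_i = 3.567 days.

3.57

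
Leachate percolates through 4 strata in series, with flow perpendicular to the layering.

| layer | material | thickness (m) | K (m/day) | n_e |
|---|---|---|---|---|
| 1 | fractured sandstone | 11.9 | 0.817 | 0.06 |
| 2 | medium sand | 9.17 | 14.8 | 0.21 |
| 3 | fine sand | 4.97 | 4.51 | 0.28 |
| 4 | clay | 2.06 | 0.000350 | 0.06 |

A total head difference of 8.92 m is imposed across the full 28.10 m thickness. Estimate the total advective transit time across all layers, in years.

7.53

With flow normal to the layers, continuity requires the same specific discharge q through every layer.
Σ(b_i/K_i) = 11.9/0.817 + 9.17/14.8 + 4.97/4.51 + 2.06/0.000350 = 5902 d.
q = Δh / Σ(b_i/K_i) = 8.92 / 5902 = 0.001511 m/day.
In each layer the seepage velocity is v_i = q/n_i, so the layer transit time is t_i = b_i·n_i / q:
  layer 1 (fractured sandstone): t_1 = 11.9 × 0.06 / 0.001511 = 472.4 d
  layer 2 (medium sand): t_2 = 9.17 × 0.21 / 0.001511 = 1274 d
  layer 3 (fine sand): t_3 = 4.97 × 0.28 / 0.001511 = 920.8 d
  layer 4 (clay): t_4 = 2.06 × 0.06 / 0.001511 = 81.78 d
Total t = Σ t_i = 2749 days = 7.527 years.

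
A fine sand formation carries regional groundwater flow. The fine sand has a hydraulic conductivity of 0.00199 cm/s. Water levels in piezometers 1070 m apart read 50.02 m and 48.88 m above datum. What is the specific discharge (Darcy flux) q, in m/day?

Convert K: 0.00199 cm/s × 864 = 1.719 m/day.
Hydraulic gradient i = (50.02 − 48.88) / 1070 = 1.14 / 1070 = 0.001065.
Specific discharge q = K · i = 1.719 × 0.001065 = 0.001832 m/day.

0.00183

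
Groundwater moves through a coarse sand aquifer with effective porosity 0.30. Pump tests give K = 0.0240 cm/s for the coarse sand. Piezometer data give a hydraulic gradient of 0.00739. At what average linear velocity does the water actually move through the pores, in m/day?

0.511

Convert K: 0.0240 cm/s × 864 = 20.74 m/day.
Hydraulic gradient i = 0.00739.
Darcy flux q = K · i = 20.74 × 0.007390 = 0.1532 m/day.
Seepage velocity v = q / n_e = 0.1532 / 0.30 = 0.5108 m/day.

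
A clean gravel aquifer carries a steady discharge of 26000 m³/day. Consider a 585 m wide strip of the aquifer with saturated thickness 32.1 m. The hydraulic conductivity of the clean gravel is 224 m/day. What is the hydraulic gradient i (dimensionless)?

Cross-sectional area A = 585 × 32.1 = 18778 m².
From Q = K·A·i, i = Q / (K·A) = 26000 / (224.0 × 18778) = 0.006181.

0.00618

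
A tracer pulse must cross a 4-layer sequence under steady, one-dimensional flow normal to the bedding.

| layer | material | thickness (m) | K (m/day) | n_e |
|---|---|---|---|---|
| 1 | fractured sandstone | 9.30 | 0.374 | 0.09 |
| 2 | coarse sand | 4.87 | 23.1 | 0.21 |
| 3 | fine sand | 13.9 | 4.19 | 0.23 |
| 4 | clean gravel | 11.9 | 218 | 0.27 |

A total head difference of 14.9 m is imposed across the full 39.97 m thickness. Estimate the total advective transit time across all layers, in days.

15.8

With flow normal to the layers, continuity requires the same specific discharge q through every layer.
Σ(b_i/K_i) = 9.30/0.374 + 4.87/23.1 + 13.9/4.19 + 11.9/218 = 28.45 d.
q = Δh / Σ(b_i/K_i) = 14.9 / 28.45 = 0.5237 m/day.
In each layer the seepage velocity is v_i = q/n_i, so the layer transit time is t_i = b_i·n_i / q:
  layer 1 (fractured sandstone): t_1 = 9.30 × 0.09 / 0.5237 = 1.598 d
  layer 2 (coarse sand): t_2 = 4.87 × 0.21 / 0.5237 = 1.953 d
  layer 3 (fine sand): t_3 = 13.9 × 0.23 / 0.5237 = 6.104 d
  layer 4 (clean gravel): t_4 = 11.9 × 0.27 / 0.5237 = 6.135 d
Total t = Σ t_i = 15.79 days.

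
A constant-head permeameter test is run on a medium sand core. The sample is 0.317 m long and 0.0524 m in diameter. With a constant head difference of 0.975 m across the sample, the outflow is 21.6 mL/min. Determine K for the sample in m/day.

4.69

Cross-sectional area A = π·(d/2)² = π × (0.0524/2)² = 0.002157 m².
Convert discharge: 21.6 mL/min = 3.600e-07 m³/s.
Darcy's law rearranged: K = Q·L / (A·Δh) = 3.600e-07 × 0.317 / (0.002157 × 0.975) = 5.428e-05 m/s = 4.689 m/day.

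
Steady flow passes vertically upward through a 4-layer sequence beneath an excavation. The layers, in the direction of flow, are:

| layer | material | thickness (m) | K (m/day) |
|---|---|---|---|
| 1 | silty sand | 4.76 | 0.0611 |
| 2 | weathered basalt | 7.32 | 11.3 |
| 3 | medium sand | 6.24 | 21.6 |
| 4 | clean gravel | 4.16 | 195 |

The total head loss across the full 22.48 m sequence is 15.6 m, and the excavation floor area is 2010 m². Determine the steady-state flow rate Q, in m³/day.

Flow is perpendicular to layering, so the layers act in series and the equivalent K is the thickness-weighted harmonic mean.
Total thickness L = 4.76 + 7.32 + 6.24 + 4.16 = 22.48 m.
Σ(b_i/K_i) = 4.76/0.0611 + 7.32/11.3 + 6.24/21.6 + 4.16/195 = 78.86 d.
K_eq = L / Σ(b_i/K_i) = 22.48 / 78.86 = 0.2851 m/day.
Q = K_eq · A · (Δh/L) = 0.2851 × 2010 × (15.6/22.48) = 397.6 m³/day.

398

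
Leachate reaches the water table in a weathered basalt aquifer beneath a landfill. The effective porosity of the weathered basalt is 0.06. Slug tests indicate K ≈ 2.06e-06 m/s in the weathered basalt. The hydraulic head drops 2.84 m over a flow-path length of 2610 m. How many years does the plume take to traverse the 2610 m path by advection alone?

2210

Convert K: 2.06e-06 m/s × 86400 = 0.1780 m/day.
Hydraulic gradient i = Δh / L = 2.84 / 2610 = 0.001088.
Darcy flux q = K · i = 0.1780 × 0.001088 = 0.0001937 m/day.
Seepage velocity v = q / n_e = 0.0001937 / 0.06 = 0.003228 m/day.
Travel time t = L / v = 2610 / 0.003228 = 8.086e+05 days = 2214 years.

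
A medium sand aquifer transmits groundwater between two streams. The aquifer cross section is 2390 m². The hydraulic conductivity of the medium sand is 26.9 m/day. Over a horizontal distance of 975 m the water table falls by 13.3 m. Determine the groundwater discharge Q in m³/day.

877

Hydraulic gradient i = Δh / L = 13.3 / 975 = 0.01364.
Darcy's law: Q = K · A · i = 26.90 × 2390 × 0.01364 = 877.0 m³/day.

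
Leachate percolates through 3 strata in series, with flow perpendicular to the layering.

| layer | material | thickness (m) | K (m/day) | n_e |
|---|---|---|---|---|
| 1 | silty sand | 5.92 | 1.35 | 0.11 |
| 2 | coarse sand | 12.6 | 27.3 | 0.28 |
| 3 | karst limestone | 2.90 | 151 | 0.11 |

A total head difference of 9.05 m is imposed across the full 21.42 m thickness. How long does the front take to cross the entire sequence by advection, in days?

2.42

With flow normal to the layers, continuity requires the same specific discharge q through every layer.
Σ(b_i/K_i) = 5.92/1.35 + 12.6/27.3 + 2.90/151 = 4.866 d.
q = Δh / Σ(b_i/K_i) = 9.05 / 4.866 = 1.860 m/day.
In each layer the seepage velocity is v_i = q/n_i, so the layer transit time is t_i = b_i·n_i / q:
  layer 1 (silty sand): t_1 = 5.92 × 0.11 / 1.860 = 0.3501 d
  layer 2 (coarse sand): t_2 = 12.6 × 0.28 / 1.860 = 1.897 d
  layer 3 (karst limestone): t_3 = 2.90 × 0.11 / 1.860 = 0.1715 d
Total t = Σ t_i = 2.419 days.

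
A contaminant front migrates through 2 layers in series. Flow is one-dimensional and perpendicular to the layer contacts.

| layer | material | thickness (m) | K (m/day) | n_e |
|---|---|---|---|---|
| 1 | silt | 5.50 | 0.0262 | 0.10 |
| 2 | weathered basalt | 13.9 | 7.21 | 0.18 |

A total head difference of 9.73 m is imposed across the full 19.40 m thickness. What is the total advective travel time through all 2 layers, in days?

With flow normal to the layers, continuity requires the same specific discharge q through every layer.
Σ(b_i/K_i) = 5.50/0.0262 + 13.9/7.21 = 211.9 d.
q = Δh / Σ(b_i/K_i) = 9.73 / 211.9 = 0.04593 m/day.
In each layer the seepage velocity is v_i = q/n_i, so the layer transit time is t_i = b_i·n_i / q:
  layer 1 (silt): t_1 = 5.50 × 0.10 / 0.04593 = 11.98 d
  layer 2 (weathered basalt): t_2 = 13.9 × 0.18 / 0.04593 = 54.48 d
Total t = Σ t_i = 66.45 days.

66.5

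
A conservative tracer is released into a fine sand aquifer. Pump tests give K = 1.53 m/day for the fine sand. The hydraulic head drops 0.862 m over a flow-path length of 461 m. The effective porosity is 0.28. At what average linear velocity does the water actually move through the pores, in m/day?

0.0102

Hydraulic gradient i = Δh / L = 0.862 / 461 = 0.001870.
Darcy flux q = K · i = 1.530 × 0.001870 = 0.002861 m/day.
Seepage velocity v = q / n_e = 0.002861 / 0.28 = 0.01022 m/day.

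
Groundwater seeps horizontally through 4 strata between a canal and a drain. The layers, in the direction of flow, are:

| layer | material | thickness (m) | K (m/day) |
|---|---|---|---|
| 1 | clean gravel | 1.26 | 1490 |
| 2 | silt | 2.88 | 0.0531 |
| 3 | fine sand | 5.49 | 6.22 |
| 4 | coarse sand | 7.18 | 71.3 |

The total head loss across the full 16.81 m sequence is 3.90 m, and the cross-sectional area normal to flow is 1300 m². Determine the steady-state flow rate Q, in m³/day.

91.8

Flow is perpendicular to layering, so the layers act in series and the equivalent K is the thickness-weighted harmonic mean.
Total thickness L = 1.26 + 2.88 + 5.49 + 7.18 = 16.81 m.
Σ(b_i/K_i) = 1.26/1490 + 2.88/0.0531 + 5.49/6.22 + 7.18/71.3 = 55.22 d.
K_eq = L / Σ(b_i/K_i) = 16.81 / 55.22 = 0.3044 m/day.
Q = K_eq · A · (Δh/L) = 0.3044 × 1300 × (3.90/16.81) = 91.81 m³/day.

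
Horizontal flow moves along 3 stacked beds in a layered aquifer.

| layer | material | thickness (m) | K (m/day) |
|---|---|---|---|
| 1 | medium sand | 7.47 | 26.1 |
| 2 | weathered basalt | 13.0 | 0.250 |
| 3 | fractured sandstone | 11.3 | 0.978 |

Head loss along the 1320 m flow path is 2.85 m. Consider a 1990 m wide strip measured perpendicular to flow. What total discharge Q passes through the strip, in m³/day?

Flow is parallel to layering, so each bed carries its own Darcy discharge and the transmissivities add.
Σ(K_i·b_i) = 26.1×7.47 + 0.250×13.0 + 0.978×11.3 = 209.3 m²/day.
Hydraulic gradient i = Δh / L = 2.85 / 1320 = 0.002159.
Q = Σ(K_i·b_i) · W · i = 209.3 × 1990 × 0.002159 = 899.1 m³/day.

899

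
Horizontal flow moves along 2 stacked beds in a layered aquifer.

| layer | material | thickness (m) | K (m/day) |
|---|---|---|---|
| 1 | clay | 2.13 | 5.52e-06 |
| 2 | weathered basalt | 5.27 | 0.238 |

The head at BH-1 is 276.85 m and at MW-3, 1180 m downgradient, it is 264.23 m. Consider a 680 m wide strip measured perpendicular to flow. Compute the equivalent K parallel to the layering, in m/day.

0.169

Flow is parallel to layering, so each bed carries its own Darcy discharge and the transmissivities add.
Σ(K_i·b_i) = 5.52e-06×2.13 + 0.238×5.27 = 1.254 m²/day.
Total thickness b = 7.400 m, so K_eq = Σ(K_i·b_i)/b = 0.1695 m/day.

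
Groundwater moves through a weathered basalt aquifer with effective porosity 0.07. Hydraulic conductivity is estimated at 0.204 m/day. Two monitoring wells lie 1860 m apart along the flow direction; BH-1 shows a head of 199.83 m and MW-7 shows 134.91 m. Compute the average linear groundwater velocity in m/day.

0.102

Hydraulic gradient i = (199.83 − 134.91) / 1860 = 64.92 / 1860 = 0.03490.
Darcy flux q = K · i = 0.2040 × 0.03490 = 0.007120 m/day.
Seepage velocity v = q / n_e = 0.007120 / 0.07 = 0.1017 m/day.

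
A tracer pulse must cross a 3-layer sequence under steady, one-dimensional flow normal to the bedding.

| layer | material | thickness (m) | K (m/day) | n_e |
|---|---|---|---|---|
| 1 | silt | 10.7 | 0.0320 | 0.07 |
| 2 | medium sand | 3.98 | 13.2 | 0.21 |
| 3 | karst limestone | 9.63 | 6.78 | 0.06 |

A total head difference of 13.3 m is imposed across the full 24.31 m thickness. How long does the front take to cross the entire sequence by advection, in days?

54.6

With flow normal to the layers, continuity requires the same specific discharge q through every layer.
Σ(b_i/K_i) = 10.7/0.0320 + 3.98/13.2 + 9.63/6.78 = 336.1 d.
q = Δh / Σ(b_i/K_i) = 13.3 / 336.1 = 0.03957 m/day.
In each layer the seepage velocity is v_i = q/n_i, so the layer transit time is t_i = b_i·n_i / q:
  layer 1 (silt): t_1 = 10.7 × 0.07 / 0.03957 = 18.93 d
  layer 2 (medium sand): t_2 = 3.98 × 0.21 / 0.03957 = 21.12 d
  layer 3 (karst limestone): t_3 = 9.63 × 0.06 / 0.03957 = 14.60 d
Total t = Σ t_i = 54.65 days.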